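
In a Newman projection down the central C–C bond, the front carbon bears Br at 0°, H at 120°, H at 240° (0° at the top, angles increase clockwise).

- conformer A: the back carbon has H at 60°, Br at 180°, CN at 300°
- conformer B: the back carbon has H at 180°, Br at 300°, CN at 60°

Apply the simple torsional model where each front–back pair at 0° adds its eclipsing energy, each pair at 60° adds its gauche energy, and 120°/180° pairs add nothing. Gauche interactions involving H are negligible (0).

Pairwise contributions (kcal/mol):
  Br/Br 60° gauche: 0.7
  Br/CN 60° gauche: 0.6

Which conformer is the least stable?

A (staggered): Br(0°)/CN(300°) gauche 0.6 → 0.6 kcal/mol.
B (staggered): Br(0°)/Br(300°) gauche 0.7; Br(0°)/CN(60°) gauche 0.6 → 1.3 kcal/mol.
B has the highest total (1.3 kcal/mol).

B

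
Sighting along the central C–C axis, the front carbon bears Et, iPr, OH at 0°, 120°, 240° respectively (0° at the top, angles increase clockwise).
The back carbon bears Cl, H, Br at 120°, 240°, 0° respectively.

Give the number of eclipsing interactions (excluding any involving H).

Non-H eclipsing pairs: Et(0°)/Br(0°); iPr(120°)/Cl(120°) — 2 interactions.

2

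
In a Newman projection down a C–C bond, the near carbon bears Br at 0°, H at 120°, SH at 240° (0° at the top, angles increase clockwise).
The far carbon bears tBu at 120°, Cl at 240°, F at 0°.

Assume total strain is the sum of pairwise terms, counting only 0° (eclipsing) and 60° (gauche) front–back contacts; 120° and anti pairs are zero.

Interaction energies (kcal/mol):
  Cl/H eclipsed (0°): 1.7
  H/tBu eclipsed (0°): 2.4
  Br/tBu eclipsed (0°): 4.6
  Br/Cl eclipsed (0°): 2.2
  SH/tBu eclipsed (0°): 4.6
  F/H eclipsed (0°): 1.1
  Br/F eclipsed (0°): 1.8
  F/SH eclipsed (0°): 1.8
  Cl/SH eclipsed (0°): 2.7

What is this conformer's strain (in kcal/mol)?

This conformer is eclipsed. Br at 0° is eclipsed with F at 0° (1.8); H at 120° is eclipsed with tBu at 120° (2.4); SH at 240° is eclipsed with Cl at 240° (2.7). Total 6.9 kcal/mol.

6.9 kcal/mol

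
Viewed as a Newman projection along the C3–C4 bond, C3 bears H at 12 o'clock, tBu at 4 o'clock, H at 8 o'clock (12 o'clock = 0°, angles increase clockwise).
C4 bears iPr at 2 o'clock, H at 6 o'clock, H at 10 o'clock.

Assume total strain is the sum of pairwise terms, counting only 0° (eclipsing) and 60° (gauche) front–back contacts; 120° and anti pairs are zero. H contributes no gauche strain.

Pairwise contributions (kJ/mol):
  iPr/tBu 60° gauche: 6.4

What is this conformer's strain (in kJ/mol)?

6.4 kJ/mol

This conformer is staggered. tBu at 120° is gauche with iPr at 60° (6.4). Total 6.4 kJ/mol.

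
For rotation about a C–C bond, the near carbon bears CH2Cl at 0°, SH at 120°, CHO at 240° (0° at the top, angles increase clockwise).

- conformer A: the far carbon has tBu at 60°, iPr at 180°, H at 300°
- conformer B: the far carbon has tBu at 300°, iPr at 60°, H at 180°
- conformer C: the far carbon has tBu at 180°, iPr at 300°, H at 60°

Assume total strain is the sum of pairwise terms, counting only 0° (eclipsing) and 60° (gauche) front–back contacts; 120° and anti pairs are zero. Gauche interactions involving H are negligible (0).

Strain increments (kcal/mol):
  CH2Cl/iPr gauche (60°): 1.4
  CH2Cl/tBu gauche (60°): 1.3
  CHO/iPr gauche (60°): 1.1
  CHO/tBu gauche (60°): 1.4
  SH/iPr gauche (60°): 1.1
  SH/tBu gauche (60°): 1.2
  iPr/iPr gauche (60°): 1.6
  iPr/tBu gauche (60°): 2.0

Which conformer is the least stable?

B

A (staggered): CH2Cl(0°)/tBu(60°) gauche 1.3; SH(120°)/tBu(60°) gauche 1.2; SH(120°)/iPr(180°) gauche 1.1; CHO(240°)/iPr(180°) gauche 1.1 → 4.7 kcal/mol.
B (staggered): CH2Cl(0°)/tBu(300°) gauche 1.3; CH2Cl(0°)/iPr(60°) gauche 1.4; SH(120°)/iPr(60°) gauche 1.1; CHO(240°)/tBu(300°) gauche 1.4 → 5.2 kcal/mol.
C (staggered): CH2Cl(0°)/iPr(300°) gauche 1.4; SH(120°)/tBu(180°) gauche 1.2; CHO(240°)/tBu(180°) gauche 1.4; CHO(240°)/iPr(300°) gauche 1.1 → 5.1 kcal/mol.
B has the highest total (5.2 kcal/mol).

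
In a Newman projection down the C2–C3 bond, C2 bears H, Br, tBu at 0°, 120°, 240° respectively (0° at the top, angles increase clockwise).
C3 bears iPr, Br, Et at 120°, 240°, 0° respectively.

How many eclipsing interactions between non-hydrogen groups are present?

Non-H eclipsing pairs: Br(120°)/iPr(120°); tBu(240°)/Br(240°) — 2 interactions.

2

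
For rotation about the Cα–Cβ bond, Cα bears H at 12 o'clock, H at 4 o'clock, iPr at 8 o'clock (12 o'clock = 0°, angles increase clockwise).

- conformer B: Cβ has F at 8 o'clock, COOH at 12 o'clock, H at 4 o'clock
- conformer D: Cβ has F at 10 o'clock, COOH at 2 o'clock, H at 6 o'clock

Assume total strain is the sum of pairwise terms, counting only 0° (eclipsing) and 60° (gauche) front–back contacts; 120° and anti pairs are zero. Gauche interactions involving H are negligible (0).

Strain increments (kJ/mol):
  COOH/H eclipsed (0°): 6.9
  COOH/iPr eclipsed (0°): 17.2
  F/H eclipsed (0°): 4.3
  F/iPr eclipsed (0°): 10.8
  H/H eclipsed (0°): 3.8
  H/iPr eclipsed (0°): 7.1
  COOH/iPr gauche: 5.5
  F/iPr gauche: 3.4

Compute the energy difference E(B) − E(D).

+18.1 kJ/mol

B (eclipsed): H(0°)/COOH(0°) eclipsed 6.9; H(120°)/H(120°) eclipsed 3.8; iPr(240°)/F(240°) eclipsed 10.8 → 21.5 kJ/mol.
D (staggered): iPr(240°)/F(300°) gauche 3.4 → 3.4 kJ/mol.
E(B) − E(D) = 21.5 − 3.4 = +18.1 kJ/mol.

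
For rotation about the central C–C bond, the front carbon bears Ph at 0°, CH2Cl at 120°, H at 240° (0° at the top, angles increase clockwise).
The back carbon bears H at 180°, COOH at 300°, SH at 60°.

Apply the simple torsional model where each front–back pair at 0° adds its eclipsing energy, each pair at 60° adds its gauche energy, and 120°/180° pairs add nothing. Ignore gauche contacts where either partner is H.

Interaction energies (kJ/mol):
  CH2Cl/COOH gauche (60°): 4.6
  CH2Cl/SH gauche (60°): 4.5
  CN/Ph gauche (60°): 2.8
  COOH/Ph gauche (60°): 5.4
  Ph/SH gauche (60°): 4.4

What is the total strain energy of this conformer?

14.3 kJ/mol

This conformer (staggered): Ph(0°)/COOH(300°) gauche 5.4; Ph(0°)/SH(60°) gauche 4.4; CH2Cl(120°)/SH(60°) gauche 4.5 → 14.3 kJ/mol.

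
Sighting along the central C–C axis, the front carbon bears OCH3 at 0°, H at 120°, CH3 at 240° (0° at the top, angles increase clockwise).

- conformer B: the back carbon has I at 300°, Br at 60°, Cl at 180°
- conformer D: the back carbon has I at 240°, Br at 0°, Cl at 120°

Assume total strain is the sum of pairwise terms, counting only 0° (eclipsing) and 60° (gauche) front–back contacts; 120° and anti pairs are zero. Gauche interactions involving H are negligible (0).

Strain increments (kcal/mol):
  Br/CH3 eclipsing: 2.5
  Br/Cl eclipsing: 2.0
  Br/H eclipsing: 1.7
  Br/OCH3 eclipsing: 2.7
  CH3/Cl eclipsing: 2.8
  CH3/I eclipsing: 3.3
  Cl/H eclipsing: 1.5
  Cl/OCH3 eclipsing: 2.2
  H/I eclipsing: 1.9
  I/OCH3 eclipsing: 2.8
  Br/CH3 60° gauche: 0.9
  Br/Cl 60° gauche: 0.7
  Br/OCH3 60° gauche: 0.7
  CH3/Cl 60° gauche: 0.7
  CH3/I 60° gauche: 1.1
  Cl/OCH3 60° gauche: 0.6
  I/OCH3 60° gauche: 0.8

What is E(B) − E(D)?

B (staggered): OCH3–I gauche, OCH3–Br gauche, CH3–I gauche, CH3–Cl gauche; 0.8 + 0.7 + 1.1 + 0.7 = 3.3 kcal/mol.
D (eclipsed): OCH3–Br eclipsed, H–Cl eclipsed, CH3–I eclipsed; 2.7 + 1.5 + 3.3 = 7.5 kcal/mol.
E(B) − E(D) = 3.3 − 7.5 = -4.2 kcal/mol.

-4.2 kcal/mol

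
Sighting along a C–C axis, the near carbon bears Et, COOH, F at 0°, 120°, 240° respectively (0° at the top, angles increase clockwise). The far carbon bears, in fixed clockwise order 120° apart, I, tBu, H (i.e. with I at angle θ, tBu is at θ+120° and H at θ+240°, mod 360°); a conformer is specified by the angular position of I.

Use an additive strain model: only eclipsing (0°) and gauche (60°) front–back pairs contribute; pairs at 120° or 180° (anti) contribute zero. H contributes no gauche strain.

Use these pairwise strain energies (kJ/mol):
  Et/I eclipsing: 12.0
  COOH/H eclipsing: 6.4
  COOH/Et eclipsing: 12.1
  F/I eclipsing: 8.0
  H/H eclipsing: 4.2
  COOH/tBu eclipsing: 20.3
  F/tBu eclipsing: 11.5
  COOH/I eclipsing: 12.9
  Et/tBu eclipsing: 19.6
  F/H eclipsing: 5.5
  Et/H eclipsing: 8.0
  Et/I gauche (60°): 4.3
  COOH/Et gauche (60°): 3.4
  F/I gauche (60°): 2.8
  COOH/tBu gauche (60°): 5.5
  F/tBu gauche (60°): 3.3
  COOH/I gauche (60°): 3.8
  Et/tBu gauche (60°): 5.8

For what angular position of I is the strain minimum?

180°

I at 0° (eclipsed): Et(0°)/I(0°) eclipsed 12.0; COOH(120°)/tBu(120°) eclipsed 20.3; F(240°)/H(240°) eclipsed 5.5 → 37.8 kJ/mol.
I at 60° (staggered): Et(0°)/I(60°) gauche 4.3; COOH(120°)/I(60°) gauche 3.8; COOH(120°)/tBu(180°) gauche 5.5; F(240°)/tBu(180°) gauche 3.3 → 16.9 kJ/mol.
I at 120° (eclipsed): Et(0°)/H(0°) eclipsed 8.0; COOH(120°)/I(120°) eclipsed 12.9; F(240°)/tBu(240°) eclipsed 11.5 → 32.4 kJ/mol.
I at 180° (staggered): Et(0°)/tBu(300°) gauche 5.8; COOH(120°)/I(180°) gauche 3.8; F(240°)/I(180°) gauche 2.8; F(240°)/tBu(300°) gauche 3.3 → 15.7 kJ/mol.
I at 240° (eclipsed): Et(0°)/tBu(0°) eclipsed 19.6; COOH(120°)/H(120°) eclipsed 6.4; F(240°)/I(240°) eclipsed 8.0 → 34.0 kJ/mol.
I at 300° (staggered): Et(0°)/I(300°) gauche 4.3; Et(0°)/tBu(60°) gauche 5.8; COOH(120°)/tBu(60°) gauche 5.5; F(240°)/I(300°) gauche 2.8 → 18.4 kJ/mol.
The minimum (15.7 kJ/mol) occurs with I at 180°.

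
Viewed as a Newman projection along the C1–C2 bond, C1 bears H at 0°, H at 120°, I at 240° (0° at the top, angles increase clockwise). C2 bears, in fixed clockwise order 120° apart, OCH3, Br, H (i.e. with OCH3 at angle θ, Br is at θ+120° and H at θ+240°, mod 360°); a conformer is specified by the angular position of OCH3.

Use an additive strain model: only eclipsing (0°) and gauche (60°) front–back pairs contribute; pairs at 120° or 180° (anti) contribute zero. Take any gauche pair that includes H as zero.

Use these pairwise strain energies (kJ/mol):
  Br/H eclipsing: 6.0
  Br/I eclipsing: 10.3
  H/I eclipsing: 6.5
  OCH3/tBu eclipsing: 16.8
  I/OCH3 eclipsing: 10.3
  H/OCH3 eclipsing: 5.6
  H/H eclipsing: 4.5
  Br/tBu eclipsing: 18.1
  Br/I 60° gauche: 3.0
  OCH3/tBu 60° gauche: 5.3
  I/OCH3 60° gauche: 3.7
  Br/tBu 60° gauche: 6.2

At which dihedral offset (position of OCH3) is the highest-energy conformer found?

OCH3 at 0° (eclipsed): H(0°)/OCH3(0°) eclipsed 5.6; H(120°)/Br(120°) eclipsed 6.0; I(240°)/H(240°) eclipsed 6.5 → 18.1 kJ/mol.
OCH3 at 60° (staggered): I(240°)/Br(180°) gauche 3.0 → 3.0 kJ/mol.
OCH3 at 120° (eclipsed): H(0°)/H(0°) eclipsed 4.5; H(120°)/OCH3(120°) eclipsed 5.6; I(240°)/Br(240°) eclipsed 10.3 → 20.4 kJ/mol.
OCH3 at 180° (staggered): I(240°)/OCH3(180°) gauche 3.7; I(240°)/Br(300°) gauche 3.0 → 6.7 kJ/mol.
OCH3 at 240° (eclipsed): H(0°)/Br(0°) eclipsed 6.0; H(120°)/H(120°) eclipsed 4.5; I(240°)/OCH3(240°) eclipsed 10.3 → 20.8 kJ/mol.
OCH3 at 300° (staggered): I(240°)/OCH3(300°) gauche 3.7 → 3.7 kJ/mol.
The maximum (20.8 kJ/mol) occurs with OCH3 at 240°.

240°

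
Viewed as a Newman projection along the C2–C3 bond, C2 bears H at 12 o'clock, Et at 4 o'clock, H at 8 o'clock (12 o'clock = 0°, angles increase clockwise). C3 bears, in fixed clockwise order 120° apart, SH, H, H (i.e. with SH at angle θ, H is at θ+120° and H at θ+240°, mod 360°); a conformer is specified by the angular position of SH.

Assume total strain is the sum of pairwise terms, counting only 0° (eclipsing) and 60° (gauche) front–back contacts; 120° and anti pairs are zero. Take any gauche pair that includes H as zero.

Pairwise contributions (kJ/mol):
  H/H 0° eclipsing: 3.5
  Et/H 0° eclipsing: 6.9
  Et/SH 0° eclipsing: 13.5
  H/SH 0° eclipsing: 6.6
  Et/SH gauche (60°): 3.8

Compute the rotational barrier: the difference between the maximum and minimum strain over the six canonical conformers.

SH at 0° (eclipsed): H(0°)/SH(0°) eclipsed 6.6; Et(120°)/H(120°) eclipsed 6.9; H(240°)/H(240°) eclipsed 3.5 → 17.0 kJ/mol.
SH at 60° (staggered): Et(120°)/SH(60°) gauche 3.8 → 3.8 kJ/mol.
SH at 120° (eclipsed): H(0°)/H(0°) eclipsed 3.5; Et(120°)/SH(120°) eclipsed 13.5; H(240°)/H(240°) eclipsed 3.5 → 20.5 kJ/mol.
SH at 180° (staggered): Et(120°)/SH(180°) gauche 3.8 → 3.8 kJ/mol.
SH at 240° (eclipsed): H(0°)/H(0°) eclipsed 3.5; Et(120°)/H(120°) eclipsed 6.9; H(240°)/SH(240°) eclipsed 6.6 → 17.0 kJ/mol.
SH at 300° (staggered): no non-H gauche contacts → 0.0 kJ/mol.
Max at 120° (20.5 kJ/mol), min at 300° (0.0 kJ/mol); barrier = 20.5 kJ/mol.

20.5 kJ/mol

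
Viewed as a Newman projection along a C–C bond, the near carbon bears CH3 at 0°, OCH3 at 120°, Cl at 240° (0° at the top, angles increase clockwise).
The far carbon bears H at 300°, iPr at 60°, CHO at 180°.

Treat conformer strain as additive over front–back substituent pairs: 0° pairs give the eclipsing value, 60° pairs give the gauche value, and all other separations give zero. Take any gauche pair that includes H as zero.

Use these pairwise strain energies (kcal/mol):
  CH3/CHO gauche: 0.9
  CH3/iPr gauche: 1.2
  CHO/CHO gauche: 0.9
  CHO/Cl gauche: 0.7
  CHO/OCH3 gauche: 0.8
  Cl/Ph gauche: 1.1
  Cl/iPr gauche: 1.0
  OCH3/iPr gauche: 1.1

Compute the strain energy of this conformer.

3.8 kcal/mol

This conformer (staggered): CH3(0°)/iPr(60°) gauche 1.2; OCH3(120°)/iPr(60°) gauche 1.1; OCH3(120°)/CHO(180°) gauche 0.8; Cl(240°)/CHO(180°) gauche 0.7 → 3.8 kcal/mol.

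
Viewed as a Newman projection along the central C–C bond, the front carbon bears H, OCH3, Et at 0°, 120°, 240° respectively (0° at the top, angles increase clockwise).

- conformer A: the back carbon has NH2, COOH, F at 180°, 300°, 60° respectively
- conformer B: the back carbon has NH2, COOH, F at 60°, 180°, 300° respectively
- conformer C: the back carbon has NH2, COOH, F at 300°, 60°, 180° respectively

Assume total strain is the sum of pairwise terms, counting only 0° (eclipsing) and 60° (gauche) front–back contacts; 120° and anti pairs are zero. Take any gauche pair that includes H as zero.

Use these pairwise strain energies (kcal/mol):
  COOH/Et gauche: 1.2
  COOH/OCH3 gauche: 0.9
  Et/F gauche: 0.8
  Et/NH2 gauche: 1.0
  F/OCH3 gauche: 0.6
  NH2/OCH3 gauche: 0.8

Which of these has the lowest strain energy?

A (staggered): OCH3–NH2 gauche, OCH3–F gauche, Et–NH2 gauche, Et–COOH gauche; 0.8 + 0.6 + 1.0 + 1.2 = 3.6 kcal/mol.
B (staggered): OCH3–NH2 gauche, OCH3–COOH gauche, Et–COOH gauche, Et–F gauche; 0.8 + 0.9 + 1.2 + 0.8 = 3.7 kcal/mol.
C (staggered): OCH3–COOH gauche, OCH3–F gauche, Et–NH2 gauche, Et–F gauche; 0.9 + 0.6 + 1.0 + 0.8 = 3.3 kcal/mol.
C has the lowest total (3.3 kcal/mol).

C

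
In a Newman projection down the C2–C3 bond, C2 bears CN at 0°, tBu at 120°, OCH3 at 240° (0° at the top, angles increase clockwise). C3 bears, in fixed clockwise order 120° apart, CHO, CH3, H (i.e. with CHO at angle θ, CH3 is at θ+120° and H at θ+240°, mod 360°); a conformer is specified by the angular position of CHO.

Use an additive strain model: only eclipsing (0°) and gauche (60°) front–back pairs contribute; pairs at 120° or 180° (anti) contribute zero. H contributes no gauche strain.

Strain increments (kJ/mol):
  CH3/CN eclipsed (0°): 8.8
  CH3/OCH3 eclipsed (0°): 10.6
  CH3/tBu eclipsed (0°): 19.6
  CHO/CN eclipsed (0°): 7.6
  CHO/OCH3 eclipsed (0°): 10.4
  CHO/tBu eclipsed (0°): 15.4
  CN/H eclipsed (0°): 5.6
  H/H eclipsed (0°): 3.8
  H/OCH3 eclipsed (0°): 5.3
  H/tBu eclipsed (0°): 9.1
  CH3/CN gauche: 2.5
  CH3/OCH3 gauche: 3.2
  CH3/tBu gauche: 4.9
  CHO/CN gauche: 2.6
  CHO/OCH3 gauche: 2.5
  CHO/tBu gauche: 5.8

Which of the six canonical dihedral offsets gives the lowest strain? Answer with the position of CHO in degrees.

CHO at 0° (eclipsed): CN–CHO eclipsed, tBu–CH3 eclipsed, OCH3–H eclipsed; 7.6 + 19.6 + 5.3 = 32.5 kJ/mol.
CHO at 60° (staggered): CN–CHO gauche, tBu–CHO gauche, tBu–CH3 gauche, OCH3–CH3 gauche; 2.6 + 5.8 + 4.9 + 3.2 = 16.5 kJ/mol.
CHO at 120° (eclipsed): CN–H eclipsed, tBu–CHO eclipsed, OCH3–CH3 eclipsed; 5.6 + 15.4 + 10.6 = 31.6 kJ/mol.
CHO at 180° (staggered): CN–CH3 gauche, tBu–CHO gauche, OCH3–CHO gauche, OCH3–CH3 gauche; 2.5 + 5.8 + 2.5 + 3.2 = 14.0 kJ/mol.
CHO at 240° (eclipsed): CN–CH3 eclipsed, tBu–H eclipsed, OCH3–CHO eclipsed; 8.8 + 9.1 + 10.4 = 28.3 kJ/mol.
CHO at 300° (staggered): CN–CHO gauche, CN–CH3 gauche, tBu–CH3 gauche, OCH3–CHO gauche; 2.6 + 2.5 + 4.9 + 2.5 = 12.5 kJ/mol.
The minimum (12.5 kJ/mol) occurs with CHO at 300°.

300°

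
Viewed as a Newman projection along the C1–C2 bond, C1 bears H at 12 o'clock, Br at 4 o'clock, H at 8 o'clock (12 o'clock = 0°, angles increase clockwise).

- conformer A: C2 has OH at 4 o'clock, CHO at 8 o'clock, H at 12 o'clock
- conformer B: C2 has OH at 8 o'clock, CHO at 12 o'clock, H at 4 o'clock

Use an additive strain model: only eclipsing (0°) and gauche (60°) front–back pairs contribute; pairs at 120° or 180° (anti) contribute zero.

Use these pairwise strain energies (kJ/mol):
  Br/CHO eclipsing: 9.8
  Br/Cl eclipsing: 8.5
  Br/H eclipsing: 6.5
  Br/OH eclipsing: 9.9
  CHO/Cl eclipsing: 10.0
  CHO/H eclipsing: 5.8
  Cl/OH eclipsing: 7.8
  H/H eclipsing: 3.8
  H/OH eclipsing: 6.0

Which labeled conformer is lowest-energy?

B

A is eclipsed. H at 0° is eclipsed with H at 0° (3.8); Br at 120° is eclipsed with OH at 120° (9.9); H at 240° is eclipsed with CHO at 240° (5.8). Total 19.5 kJ/mol.
B is eclipsed. H at 0° is eclipsed with CHO at 0° (5.8); Br at 120° is eclipsed with H at 120° (6.5); H at 240° is eclipsed with OH at 240° (6.0). Total 18.3 kJ/mol.
B has the lowest total (18.3 kJ/mol).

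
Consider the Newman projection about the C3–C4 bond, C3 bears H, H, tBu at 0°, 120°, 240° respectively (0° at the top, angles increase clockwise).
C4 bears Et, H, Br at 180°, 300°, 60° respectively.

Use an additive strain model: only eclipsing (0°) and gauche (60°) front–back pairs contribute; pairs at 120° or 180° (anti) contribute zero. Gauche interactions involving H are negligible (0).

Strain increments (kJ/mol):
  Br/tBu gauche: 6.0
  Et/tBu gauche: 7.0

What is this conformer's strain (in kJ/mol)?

7.0 kJ/mol

This conformer is staggered. tBu at 240° is gauche with Et at 180° (7.0). Total 7.0 kJ/mol.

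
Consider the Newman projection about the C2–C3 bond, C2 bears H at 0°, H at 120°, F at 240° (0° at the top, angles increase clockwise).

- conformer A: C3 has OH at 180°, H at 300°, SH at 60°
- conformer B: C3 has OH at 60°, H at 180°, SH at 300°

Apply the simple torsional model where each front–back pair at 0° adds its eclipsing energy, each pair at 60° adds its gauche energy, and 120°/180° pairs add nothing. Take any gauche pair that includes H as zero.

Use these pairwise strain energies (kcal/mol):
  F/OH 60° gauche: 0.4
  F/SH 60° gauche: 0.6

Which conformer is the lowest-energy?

A

A (staggered): F–OH gauche; 0.4 = 0.4 kcal/mol.
B (staggered): F–SH gauche; 0.6 = 0.6 kcal/mol.
A has the lowest total (0.4 kcal/mol).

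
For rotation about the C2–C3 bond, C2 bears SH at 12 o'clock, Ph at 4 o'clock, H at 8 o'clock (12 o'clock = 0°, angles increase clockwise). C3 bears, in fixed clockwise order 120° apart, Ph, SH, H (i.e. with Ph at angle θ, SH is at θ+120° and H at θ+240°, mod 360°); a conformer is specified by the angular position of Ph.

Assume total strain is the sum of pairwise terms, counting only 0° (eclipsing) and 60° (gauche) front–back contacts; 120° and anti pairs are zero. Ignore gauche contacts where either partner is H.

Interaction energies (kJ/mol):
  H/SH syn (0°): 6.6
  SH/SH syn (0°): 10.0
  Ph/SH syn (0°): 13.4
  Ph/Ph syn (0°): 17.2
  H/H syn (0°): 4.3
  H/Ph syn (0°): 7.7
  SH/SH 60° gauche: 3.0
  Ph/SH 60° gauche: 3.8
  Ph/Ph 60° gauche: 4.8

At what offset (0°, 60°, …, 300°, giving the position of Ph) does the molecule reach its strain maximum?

0°

Ph at 0° (eclipsed): SH–Ph eclipsed, Ph–SH eclipsed, H–H eclipsed; 13.4 + 13.4 + 4.3 = 31.1 kJ/mol.
Ph at 60° (staggered): SH–Ph gauche, Ph–Ph gauche, Ph–SH gauche; 3.8 + 4.8 + 3.8 = 12.4 kJ/mol.
Ph at 120° (eclipsed): SH–H eclipsed, Ph–Ph eclipsed, H–SH eclipsed; 6.6 + 17.2 + 6.6 = 30.4 kJ/mol.
Ph at 180° (staggered): SH–SH gauche, Ph–Ph gauche; 3.0 + 4.8 = 7.8 kJ/mol.
Ph at 240° (eclipsed): SH–SH eclipsed, Ph–H eclipsed, H–Ph eclipsed; 10.0 + 7.7 + 7.7 = 25.4 kJ/mol.
Ph at 300° (staggered): SH–Ph gauche, SH–SH gauche, Ph–SH gauche; 3.8 + 3.0 + 3.8 = 10.6 kJ/mol.
The maximum (31.1 kJ/mol) occurs with Ph at 0°.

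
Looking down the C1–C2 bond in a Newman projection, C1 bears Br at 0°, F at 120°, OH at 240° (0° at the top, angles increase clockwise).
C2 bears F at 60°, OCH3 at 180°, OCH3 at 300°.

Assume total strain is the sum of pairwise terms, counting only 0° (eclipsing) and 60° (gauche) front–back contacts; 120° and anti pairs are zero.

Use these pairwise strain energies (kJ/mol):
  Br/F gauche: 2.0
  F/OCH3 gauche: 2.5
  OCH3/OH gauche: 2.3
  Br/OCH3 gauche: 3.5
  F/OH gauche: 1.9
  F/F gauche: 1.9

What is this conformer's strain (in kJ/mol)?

This conformer (staggered): Br–F gauche, Br–OCH3 gauche, F–F gauche, F–OCH3 gauche, OH–OCH3 gauche, OH–OCH3 gauche; 2.0 + 3.5 + 1.9 + 2.5 + 2.3 + 2.3 = 14.5 kJ/mol.

14.5 kJ/mol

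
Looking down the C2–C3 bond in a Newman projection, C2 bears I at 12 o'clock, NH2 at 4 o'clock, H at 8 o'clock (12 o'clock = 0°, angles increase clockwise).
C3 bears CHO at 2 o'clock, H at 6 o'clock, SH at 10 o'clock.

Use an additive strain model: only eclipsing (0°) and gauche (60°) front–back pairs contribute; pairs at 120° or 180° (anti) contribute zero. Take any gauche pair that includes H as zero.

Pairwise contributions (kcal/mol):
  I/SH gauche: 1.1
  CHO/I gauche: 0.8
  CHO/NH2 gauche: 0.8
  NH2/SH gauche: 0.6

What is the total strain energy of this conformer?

2.7 kcal/mol

This conformer is staggered. I at 0° is gauche with CHO at 60° (0.8); I at 0° is gauche with SH at 300° (1.1); NH2 at 120° is gauche with CHO at 60° (0.8). Total 2.7 kcal/mol.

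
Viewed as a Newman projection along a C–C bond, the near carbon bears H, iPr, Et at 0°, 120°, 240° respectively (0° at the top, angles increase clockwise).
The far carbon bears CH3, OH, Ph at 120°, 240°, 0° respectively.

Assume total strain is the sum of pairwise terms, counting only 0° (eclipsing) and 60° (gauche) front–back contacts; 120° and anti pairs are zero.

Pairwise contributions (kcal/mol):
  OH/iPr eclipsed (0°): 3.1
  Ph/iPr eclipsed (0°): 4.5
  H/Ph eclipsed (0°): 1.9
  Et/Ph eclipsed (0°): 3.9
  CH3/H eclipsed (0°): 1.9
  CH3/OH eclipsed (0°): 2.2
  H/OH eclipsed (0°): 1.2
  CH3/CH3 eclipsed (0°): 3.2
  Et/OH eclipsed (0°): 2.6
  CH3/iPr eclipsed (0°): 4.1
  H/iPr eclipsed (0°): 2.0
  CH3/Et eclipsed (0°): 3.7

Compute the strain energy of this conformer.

This conformer (eclipsed): H(0°)/Ph(0°) eclipsed 1.9; iPr(120°)/CH3(120°) eclipsed 4.1; Et(240°)/OH(240°) eclipsed 2.6 → 8.6 kcal/mol.

8.6 kcal/mol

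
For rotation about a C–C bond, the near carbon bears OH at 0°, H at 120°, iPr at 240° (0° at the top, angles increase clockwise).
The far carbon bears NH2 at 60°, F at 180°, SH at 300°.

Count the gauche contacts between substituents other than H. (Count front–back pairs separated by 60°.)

4

Non-H gauche pairs: OH(0°)/NH2(60°); OH(0°)/SH(300°); iPr(240°)/F(180°); iPr(240°)/SH(300°) — 4 interactions.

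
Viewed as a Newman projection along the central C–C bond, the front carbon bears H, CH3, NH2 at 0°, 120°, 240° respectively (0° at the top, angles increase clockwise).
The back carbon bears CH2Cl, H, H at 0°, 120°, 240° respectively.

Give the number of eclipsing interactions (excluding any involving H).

0

Every eclipsing pair involves H, so the count is 0.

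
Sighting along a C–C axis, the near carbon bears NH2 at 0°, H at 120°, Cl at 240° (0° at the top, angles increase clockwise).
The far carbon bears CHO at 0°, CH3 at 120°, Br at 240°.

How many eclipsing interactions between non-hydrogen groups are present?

Non-H eclipsing pairs: NH2(0°)/CHO(0°); Cl(240°)/Br(240°) — 2 interactions.

2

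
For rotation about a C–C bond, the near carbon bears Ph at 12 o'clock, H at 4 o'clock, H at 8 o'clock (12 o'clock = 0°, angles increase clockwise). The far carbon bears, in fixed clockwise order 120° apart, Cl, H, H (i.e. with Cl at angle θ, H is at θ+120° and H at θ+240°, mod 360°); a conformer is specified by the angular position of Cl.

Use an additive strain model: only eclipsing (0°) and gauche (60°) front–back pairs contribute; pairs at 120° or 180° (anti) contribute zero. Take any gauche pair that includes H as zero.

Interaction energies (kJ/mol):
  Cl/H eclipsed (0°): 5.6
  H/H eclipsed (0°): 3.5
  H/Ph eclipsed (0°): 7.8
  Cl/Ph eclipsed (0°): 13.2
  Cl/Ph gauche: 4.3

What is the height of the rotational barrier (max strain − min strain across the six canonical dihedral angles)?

20.2 kJ/mol

Cl at 0° (eclipsed): Ph–Cl eclipsed, H–H eclipsed, H–H eclipsed; 13.2 + 3.5 + 3.5 = 20.2 kJ/mol.
Cl at 60° (staggered): Ph–Cl gauche; 4.3 = 4.3 kJ/mol.
Cl at 120° (eclipsed): Ph–H eclipsed, H–Cl eclipsed, H–H eclipsed; 7.8 + 5.6 + 3.5 = 16.9 kJ/mol.
Cl at 180° (staggered): no non-H gauche contacts → 0.0 kJ/mol.
Cl at 240° (eclipsed): Ph–H eclipsed, H–H eclipsed, H–Cl eclipsed; 7.8 + 3.5 + 5.6 = 16.9 kJ/mol.
Cl at 300° (staggered): Ph–Cl gauche; 4.3 = 4.3 kJ/mol.
Max at 0° (20.2 kJ/mol), min at 180° (0.0 kJ/mol); barrier = 20.2 kJ/mol.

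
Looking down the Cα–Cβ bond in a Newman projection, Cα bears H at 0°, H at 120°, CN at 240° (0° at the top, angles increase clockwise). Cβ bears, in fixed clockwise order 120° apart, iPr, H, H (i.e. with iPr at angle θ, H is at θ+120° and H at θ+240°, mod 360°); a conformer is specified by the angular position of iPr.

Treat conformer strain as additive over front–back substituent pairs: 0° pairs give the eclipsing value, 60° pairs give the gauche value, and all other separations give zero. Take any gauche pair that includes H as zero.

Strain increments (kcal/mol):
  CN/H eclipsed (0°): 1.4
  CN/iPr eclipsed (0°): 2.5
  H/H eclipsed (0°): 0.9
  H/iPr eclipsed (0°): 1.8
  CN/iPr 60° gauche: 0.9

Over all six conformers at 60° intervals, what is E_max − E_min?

iPr at 0° (eclipsed): H(0°)/iPr(0°) eclipsed 1.8; H(120°)/H(120°) eclipsed 0.9; CN(240°)/H(240°) eclipsed 1.4 → 4.1 kcal/mol.
iPr at 60° (staggered): no non-H gauche contacts → 0.0 kcal/mol.
iPr at 120° (eclipsed): H(0°)/H(0°) eclipsed 0.9; H(120°)/iPr(120°) eclipsed 1.8; CN(240°)/H(240°) eclipsed 1.4 → 4.1 kcal/mol.
iPr at 180° (staggered): CN(240°)/iPr(180°) gauche 0.9 → 0.9 kcal/mol.
iPr at 240° (eclipsed): H(0°)/H(0°) eclipsed 0.9; H(120°)/H(120°) eclipsed 0.9; CN(240°)/iPr(240°) eclipsed 2.5 → 4.3 kcal/mol.
iPr at 300° (staggered): CN(240°)/iPr(300°) gauche 0.9 → 0.9 kcal/mol.
Max at 240° (4.3 kcal/mol), min at 60° (0.0 kcal/mol); barrier = 4.3 kcal/mol.

4.3 kcal/mol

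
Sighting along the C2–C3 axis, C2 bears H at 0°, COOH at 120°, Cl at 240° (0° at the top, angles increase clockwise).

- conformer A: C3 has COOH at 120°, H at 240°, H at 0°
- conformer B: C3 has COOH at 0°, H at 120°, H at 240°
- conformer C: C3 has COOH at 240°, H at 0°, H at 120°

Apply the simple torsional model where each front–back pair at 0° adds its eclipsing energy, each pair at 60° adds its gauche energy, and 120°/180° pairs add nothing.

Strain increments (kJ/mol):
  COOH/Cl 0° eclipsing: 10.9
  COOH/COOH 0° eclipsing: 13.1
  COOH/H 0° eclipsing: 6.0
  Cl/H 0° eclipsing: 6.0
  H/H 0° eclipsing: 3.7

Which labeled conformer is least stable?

A is eclipsed. H at 0° is eclipsed with H at 0° (3.7); COOH at 120° is eclipsed with COOH at 120° (13.1); Cl at 240° is eclipsed with H at 240° (6.0). Total 22.8 kJ/mol.
B is eclipsed. H at 0° is eclipsed with COOH at 0° (6.0); COOH at 120° is eclipsed with H at 120° (6.0); Cl at 240° is eclipsed with H at 240° (6.0). Total 18.0 kJ/mol.
C is eclipsed. H at 0° is eclipsed with H at 0° (3.7); COOH at 120° is eclipsed with H at 120° (6.0); Cl at 240° is eclipsed with COOH at 240° (10.9). Total 20.6 kJ/mol.
A has the highest total (22.8 kJ/mol).

A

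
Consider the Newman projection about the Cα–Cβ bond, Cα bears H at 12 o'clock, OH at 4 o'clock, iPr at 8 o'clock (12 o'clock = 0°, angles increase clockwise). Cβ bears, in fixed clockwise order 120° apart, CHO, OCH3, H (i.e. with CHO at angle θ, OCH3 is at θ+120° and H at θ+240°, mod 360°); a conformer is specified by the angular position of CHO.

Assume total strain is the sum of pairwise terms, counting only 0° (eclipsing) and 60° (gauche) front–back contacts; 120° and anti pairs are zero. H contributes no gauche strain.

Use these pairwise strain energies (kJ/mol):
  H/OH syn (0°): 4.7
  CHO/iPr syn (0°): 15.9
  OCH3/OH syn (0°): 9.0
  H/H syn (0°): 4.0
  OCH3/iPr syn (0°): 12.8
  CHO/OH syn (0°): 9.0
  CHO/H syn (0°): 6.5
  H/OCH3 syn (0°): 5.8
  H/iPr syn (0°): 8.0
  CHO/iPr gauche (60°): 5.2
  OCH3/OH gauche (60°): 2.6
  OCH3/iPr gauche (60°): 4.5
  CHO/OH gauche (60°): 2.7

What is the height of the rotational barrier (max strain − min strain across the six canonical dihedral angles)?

18.6 kJ/mol

CHO at 0° (eclipsed): H(0°)/CHO(0°) eclipsed 6.5; OH(120°)/OCH3(120°) eclipsed 9.0; iPr(240°)/H(240°) eclipsed 8.0 → 23.5 kJ/mol.
CHO at 60° (staggered): OH(120°)/CHO(60°) gauche 2.7; OH(120°)/OCH3(180°) gauche 2.6; iPr(240°)/OCH3(180°) gauche 4.5 → 9.8 kJ/mol.
CHO at 120° (eclipsed): H(0°)/H(0°) eclipsed 4.0; OH(120°)/CHO(120°) eclipsed 9.0; iPr(240°)/OCH3(240°) eclipsed 12.8 → 25.8 kJ/mol.
CHO at 180° (staggered): OH(120°)/CHO(180°) gauche 2.7; iPr(240°)/CHO(180°) gauche 5.2; iPr(240°)/OCH3(300°) gauche 4.5 → 12.4 kJ/mol.
CHO at 240° (eclipsed): H(0°)/OCH3(0°) eclipsed 5.8; OH(120°)/H(120°) eclipsed 4.7; iPr(240°)/CHO(240°) eclipsed 15.9 → 26.4 kJ/mol.
CHO at 300° (staggered): OH(120°)/OCH3(60°) gauche 2.6; iPr(240°)/CHO(300°) gauche 5.2 → 7.8 kJ/mol.
Max at 240° (26.4 kJ/mol), min at 300° (7.8 kJ/mol); barrier = 18.6 kJ/mol.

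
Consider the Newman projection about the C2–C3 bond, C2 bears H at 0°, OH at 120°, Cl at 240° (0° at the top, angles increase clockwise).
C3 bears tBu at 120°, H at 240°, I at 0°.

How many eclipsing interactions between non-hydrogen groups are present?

Non-H eclipsing pairs: OH(120°)/tBu(120°) — 1 interaction.

1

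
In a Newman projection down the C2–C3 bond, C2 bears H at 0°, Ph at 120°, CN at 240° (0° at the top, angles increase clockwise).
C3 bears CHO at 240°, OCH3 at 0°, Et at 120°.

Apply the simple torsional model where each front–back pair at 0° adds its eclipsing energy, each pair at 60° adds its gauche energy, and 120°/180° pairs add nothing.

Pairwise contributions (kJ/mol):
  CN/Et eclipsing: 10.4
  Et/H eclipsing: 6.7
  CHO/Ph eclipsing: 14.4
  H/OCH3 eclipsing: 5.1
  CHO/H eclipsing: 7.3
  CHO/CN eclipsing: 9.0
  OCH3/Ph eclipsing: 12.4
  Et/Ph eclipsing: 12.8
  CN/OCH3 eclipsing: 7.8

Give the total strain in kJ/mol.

26.9 kJ/mol

This conformer is eclipsed. H at 0° is eclipsed with OCH3 at 0° (5.1); Ph at 120° is eclipsed with Et at 120° (12.8); CN at 240° is eclipsed with CHO at 240° (9.0). Total 26.9 kJ/mol.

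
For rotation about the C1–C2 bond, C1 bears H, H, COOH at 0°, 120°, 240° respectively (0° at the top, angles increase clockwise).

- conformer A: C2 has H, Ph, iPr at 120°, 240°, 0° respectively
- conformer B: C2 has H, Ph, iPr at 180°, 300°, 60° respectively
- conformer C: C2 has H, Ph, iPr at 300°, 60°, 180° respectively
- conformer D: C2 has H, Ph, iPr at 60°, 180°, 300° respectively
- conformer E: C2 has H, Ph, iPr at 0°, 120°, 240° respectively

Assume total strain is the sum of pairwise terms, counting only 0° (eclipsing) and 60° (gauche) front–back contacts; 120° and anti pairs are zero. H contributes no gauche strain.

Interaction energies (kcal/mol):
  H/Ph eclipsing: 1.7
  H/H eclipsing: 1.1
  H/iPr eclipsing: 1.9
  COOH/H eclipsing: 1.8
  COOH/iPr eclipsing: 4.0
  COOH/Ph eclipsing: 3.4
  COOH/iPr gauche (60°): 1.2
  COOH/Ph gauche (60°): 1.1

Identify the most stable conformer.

A is eclipsed. H at 0° is eclipsed with iPr at 0° (1.9); H at 120° is eclipsed with H at 120° (1.1); COOH at 240° is eclipsed with Ph at 240° (3.4). Total 6.4 kcal/mol.
B is staggered. COOH at 240° is gauche with Ph at 300° (1.1). Total 1.1 kcal/mol.
C is staggered. COOH at 240° is gauche with iPr at 180° (1.2). Total 1.2 kcal/mol.
D is staggered. COOH at 240° is gauche with Ph at 180° (1.1); COOH at 240° is gauche with iPr at 300° (1.2). Total 2.3 kcal/mol.
E is eclipsed. H at 0° is eclipsed with H at 0° (1.1); H at 120° is eclipsed with Ph at 120° (1.7); COOH at 240° is eclipsed with iPr at 240° (4.0). Total 6.8 kcal/mol.
B has the lowest total (1.1 kcal/mol).

B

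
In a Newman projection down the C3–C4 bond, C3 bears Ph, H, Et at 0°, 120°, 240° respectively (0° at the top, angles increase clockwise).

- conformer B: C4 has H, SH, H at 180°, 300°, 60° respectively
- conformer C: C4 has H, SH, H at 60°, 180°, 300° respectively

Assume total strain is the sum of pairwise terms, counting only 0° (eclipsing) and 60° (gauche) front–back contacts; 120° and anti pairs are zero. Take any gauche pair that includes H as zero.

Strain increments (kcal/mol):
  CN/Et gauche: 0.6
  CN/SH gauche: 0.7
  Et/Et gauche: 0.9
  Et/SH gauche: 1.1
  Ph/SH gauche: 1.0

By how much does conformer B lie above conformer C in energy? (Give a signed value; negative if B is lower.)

+1.0 kcal/mol

B is staggered. Ph at 0° is gauche with SH at 300° (1.0); Et at 240° is gauche with SH at 300° (1.1). Total 2.1 kcal/mol.
C is staggered. Et at 240° is gauche with SH at 180° (1.1). Total 1.1 kcal/mol.
E(B) − E(C) = 2.1 − 1.1 = +1.0 kcal/mol.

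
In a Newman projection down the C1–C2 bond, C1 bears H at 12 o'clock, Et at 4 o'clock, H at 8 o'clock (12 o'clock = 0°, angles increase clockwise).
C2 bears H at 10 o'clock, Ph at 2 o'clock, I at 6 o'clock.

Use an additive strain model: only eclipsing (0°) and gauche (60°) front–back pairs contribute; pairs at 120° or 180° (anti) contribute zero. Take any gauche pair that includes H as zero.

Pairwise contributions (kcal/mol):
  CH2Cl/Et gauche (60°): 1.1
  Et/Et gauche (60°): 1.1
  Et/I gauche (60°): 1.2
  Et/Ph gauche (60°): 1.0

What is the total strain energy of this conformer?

2.2 kcal/mol

This conformer (staggered): Et(120°)/Ph(60°) gauche 1.0; Et(120°)/I(180°) gauche 1.2 → 2.2 kcal/mol.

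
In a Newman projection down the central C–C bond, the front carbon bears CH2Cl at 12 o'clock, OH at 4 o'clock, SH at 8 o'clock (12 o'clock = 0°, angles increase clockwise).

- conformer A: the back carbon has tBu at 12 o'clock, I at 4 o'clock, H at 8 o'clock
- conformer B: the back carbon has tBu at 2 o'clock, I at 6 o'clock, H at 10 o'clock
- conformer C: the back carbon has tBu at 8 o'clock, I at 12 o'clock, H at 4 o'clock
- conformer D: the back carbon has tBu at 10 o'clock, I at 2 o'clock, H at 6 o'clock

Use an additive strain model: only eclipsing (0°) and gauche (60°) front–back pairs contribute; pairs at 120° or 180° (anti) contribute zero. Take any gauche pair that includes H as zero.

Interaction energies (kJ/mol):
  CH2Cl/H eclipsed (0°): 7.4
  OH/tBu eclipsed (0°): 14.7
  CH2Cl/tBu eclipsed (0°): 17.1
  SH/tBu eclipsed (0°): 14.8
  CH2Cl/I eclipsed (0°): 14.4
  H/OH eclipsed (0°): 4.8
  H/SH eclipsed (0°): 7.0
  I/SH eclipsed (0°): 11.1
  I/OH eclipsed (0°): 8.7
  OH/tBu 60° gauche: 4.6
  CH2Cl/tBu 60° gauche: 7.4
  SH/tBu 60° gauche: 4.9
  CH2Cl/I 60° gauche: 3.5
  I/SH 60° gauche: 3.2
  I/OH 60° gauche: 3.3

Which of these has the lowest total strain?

B

A (eclipsed): CH2Cl–tBu eclipsed, OH–I eclipsed, SH–H eclipsed; 17.1 + 8.7 + 7.0 = 32.8 kJ/mol.
B (staggered): CH2Cl–tBu gauche, OH–tBu gauche, OH–I gauche, SH–I gauche; 7.4 + 4.6 + 3.3 + 3.2 = 18.5 kJ/mol.
C (eclipsed): CH2Cl–I eclipsed, OH–H eclipsed, SH–tBu eclipsed; 14.4 + 4.8 + 14.8 = 34.0 kJ/mol.
D (staggered): CH2Cl–tBu gauche, CH2Cl–I gauche, OH–I gauche, SH–tBu gauche; 7.4 + 3.5 + 3.3 + 4.9 = 19.1 kJ/mol.
B has the lowest total (18.5 kJ/mol).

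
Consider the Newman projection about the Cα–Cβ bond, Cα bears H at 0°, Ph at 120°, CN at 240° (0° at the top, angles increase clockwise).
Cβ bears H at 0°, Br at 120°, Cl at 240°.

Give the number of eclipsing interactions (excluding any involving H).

Non-H eclipsing pairs: Ph(120°)/Br(120°); CN(240°)/Cl(240°) — 2 interactions.

2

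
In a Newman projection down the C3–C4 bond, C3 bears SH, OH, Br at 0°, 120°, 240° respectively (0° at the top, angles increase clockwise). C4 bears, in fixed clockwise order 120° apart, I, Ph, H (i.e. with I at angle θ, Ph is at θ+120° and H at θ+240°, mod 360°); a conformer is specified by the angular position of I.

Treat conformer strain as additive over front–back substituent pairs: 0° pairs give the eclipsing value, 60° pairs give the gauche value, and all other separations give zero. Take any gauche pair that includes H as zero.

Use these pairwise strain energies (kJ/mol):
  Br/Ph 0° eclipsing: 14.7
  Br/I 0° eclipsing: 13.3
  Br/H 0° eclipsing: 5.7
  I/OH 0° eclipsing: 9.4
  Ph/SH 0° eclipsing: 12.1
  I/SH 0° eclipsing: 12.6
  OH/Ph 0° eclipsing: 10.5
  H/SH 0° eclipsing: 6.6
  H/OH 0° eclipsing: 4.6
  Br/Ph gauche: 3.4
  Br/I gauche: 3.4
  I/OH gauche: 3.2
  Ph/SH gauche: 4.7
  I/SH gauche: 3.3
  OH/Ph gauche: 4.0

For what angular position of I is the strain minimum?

60°

I at 0° is eclipsed. SH at 0° is eclipsed with I at 0° (12.6); OH at 120° is eclipsed with Ph at 120° (10.5); Br at 240° is eclipsed with H at 240° (5.7). Total 28.8 kJ/mol.
I at 60° is staggered. SH at 0° is gauche with I at 60° (3.3); OH at 120° is gauche with I at 60° (3.2); OH at 120° is gauche with Ph at 180° (4.0); Br at 240° is gauche with Ph at 180° (3.4). Total 13.9 kJ/mol.
I at 120° is eclipsed. SH at 0° is eclipsed with H at 0° (6.6); OH at 120° is eclipsed with I at 120° (9.4); Br at 240° is eclipsed with Ph at 240° (14.7). Total 30.7 kJ/mol.
I at 180° is staggered. SH at 0° is gauche with Ph at 300° (4.7); OH at 120° is gauche with I at 180° (3.2); Br at 240° is gauche with I at 180° (3.4); Br at 240° is gauche with Ph at 300° (3.4). Total 14.7 kJ/mol.
I at 240° is eclipsed. SH at 0° is eclipsed with Ph at 0° (12.1); OH at 120° is eclipsed with H at 120° (4.6); Br at 240° is eclipsed with I at 240° (13.3). Total 30.0 kJ/mol.
I at 300° is staggered. SH at 0° is gauche with I at 300° (3.3); SH at 0° is gauche with Ph at 60° (4.7); OH at 120° is gauche with Ph at 60° (4.0); Br at 240° is gauche with I at 300° (3.4). Total 15.4 kJ/mol.
The minimum (13.9 kJ/mol) occurs with I at 60°.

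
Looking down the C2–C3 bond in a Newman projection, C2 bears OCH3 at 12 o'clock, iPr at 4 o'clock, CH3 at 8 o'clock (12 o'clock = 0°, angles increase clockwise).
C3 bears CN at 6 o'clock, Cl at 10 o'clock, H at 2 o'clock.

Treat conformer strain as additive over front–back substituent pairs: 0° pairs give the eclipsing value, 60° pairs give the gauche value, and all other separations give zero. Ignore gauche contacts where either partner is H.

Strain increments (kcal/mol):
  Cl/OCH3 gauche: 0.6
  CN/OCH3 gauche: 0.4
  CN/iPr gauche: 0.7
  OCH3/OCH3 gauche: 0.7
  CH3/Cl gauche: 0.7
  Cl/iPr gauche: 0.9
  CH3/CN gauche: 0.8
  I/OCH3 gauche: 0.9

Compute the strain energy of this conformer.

2.8 kcal/mol

This conformer (staggered): OCH3–Cl gauche, iPr–CN gauche, CH3–CN gauche, CH3–Cl gauche; 0.6 + 0.7 + 0.8 + 0.7 = 2.8 kcal/mol.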